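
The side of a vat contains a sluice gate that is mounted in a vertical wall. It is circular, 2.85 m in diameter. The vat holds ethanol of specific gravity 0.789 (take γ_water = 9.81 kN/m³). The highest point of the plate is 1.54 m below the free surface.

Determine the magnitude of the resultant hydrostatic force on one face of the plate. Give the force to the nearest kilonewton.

γ = 0.789 × 9.81 = 7.74009 kN/m³.
The centroid is at the centre, 1.425 m below the top of the plate, so the centroid depth is h_c = 1.54 + 1.425 = 2.965 m.
A = π(1.425)² = 6.3794 m².
Resultant F = γ·h_c·A = 7.74009 × 2.965 × 6.3794 = 146.403 kN.

F ≈ 146 kN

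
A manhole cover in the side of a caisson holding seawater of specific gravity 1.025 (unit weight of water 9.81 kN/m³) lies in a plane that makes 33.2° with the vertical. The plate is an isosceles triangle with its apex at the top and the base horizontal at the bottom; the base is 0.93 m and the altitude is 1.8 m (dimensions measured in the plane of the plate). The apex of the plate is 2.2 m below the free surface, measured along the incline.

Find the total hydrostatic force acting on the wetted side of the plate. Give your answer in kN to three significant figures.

F ≈ 23.9 kN

γ = 1.025 × 9.81 = 10.05525 kN/m³.
The plate makes 33.2° with the vertical, i.e. θ = 90° − 33.2° = 56.8° to the horizontal. Measuring y along the incline from the free-surface line, vertical depth h = y·sinθ with sinθ = 0.836764.
With the apex up, the centroid sits 2h/3 = 2 × 1.8/3 = 1.2 m below the apex, so y_c = 2.2 + 1.2 = 3.4 m and h_c = 3.4 × 0.836764 = 2.845 m.
A = ½ × 0.93 × 1.8 = 0.837 m².
Resultant F = γ·h_c·A = 10.05525 × 2.845 × 0.837 = 23.9442 kN.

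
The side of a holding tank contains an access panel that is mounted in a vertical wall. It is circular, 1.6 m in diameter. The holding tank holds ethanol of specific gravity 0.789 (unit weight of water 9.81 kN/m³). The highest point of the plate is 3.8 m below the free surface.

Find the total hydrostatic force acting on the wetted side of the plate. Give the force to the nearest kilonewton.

F ≈ 72 kN

γ = 0.789 × 9.81 = 7.74009 kN/m³.
The centroid is at the centre, 0.8 m below the top of the plate, so the centroid depth is h_c = 3.8 + 0.8 = 4.6 m.
A = π(0.8)² = 2.01062 m².
Resultant F = γ·h_c·A = 7.74009 × 4.6 × 2.01062 = 71.5869 kN.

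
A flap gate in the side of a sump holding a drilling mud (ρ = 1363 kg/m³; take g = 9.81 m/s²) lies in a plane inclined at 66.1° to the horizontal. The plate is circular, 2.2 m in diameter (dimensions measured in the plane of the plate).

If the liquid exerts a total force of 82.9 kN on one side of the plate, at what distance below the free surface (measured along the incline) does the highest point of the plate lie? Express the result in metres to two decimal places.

γ = ρg = 1363 × 9.81 / 1000 = 13.37103 kN/m³.
A = π(1.1)² = 3.80133 m².
From F = γ·h_c·A, the centroid depth is h_c = 82.9/(13.37103 × 3.80133) = 1.631 m.
Let θ = 66.1° be the plate's angle to the horizontal; measure y along the incline from where the plane meets the free surface. Vertical depth h = y·sinθ with sinθ = 0.914254.
Along the incline, y_c = h_c/sinθ = 1.631/0.914254 = 1.78397 m.
The centroid is at the centre, 1.1 m below the top of the plate, so the highest point sits at y_top = 1.78397 − 1.1 = 0.68397 m along the incline.

y_top ≈ 0.68 m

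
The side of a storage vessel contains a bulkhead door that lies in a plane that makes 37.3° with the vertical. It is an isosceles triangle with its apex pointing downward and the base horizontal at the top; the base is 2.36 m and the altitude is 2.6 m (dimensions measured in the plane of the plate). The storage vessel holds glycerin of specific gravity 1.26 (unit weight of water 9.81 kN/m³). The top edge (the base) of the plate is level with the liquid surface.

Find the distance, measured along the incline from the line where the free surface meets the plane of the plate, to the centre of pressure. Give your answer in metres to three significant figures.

y_p = 1.30 m

γ = 1.26 × 9.81 = 12.3606 kN/m³.
The plate makes 37.3° with the vertical, i.e. θ = 90° − 37.3° = 52.7° to the horizontal. Measuring y along the incline from the free-surface line, vertical depth h = y·sinθ with sinθ = 0.795473.
With the apex down, the centroid sits h/3 = 2.6/3 = 0.866667 m below the base (the top edge), so y_c = 0.866667 m and h_c = 0.866667 × 0.795473 = 0.68941 m.
A = ½ × 2.36 × 2.6 = 3.068 m².
Resultant F = γ·h_c·A = 12.3606 × 0.68941 × 3.068 = 26.144 kN.
I_c = b·h³/36 = 2.36 × 2.6³/36 = 1.1522 m⁴.
Centre of pressure: y_p = y_c + I_c/(y_c·A) = 0.866667 + 1.1522/(0.866667 × 3.068) = 0.866667 + 0.433331 = 1.3 m along the plane.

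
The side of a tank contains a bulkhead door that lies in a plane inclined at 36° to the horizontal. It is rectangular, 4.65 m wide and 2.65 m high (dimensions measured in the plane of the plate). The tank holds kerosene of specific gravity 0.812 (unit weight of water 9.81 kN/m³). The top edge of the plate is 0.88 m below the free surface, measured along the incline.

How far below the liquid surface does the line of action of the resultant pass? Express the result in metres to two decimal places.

h_p = 1.45 m

γ = 0.812 × 9.81 = 7.96572 kN/m³.
Let θ = 36° be the plate's angle to the horizontal; measure y along the incline from where the plane meets the free surface. Vertical depth h = y·sinθ with sinθ = 0.587785.
The centroid lies 2.65/2 = 1.325 m below the top edge, so y_c = 0.88 + 1.325 = 2.205 m and h_c = 2.205 × 0.587785 = 1.29607 m.
A = 4.65 × 2.65 = 12.3225 m².
Resultant F = γ·h_c·A = 7.96572 × 1.29607 × 12.3225 = 127.219 kN.
I_c = b·h³/12 = 4.65 × 2.65³/12 = 7.21123 m⁴.
Centre of pressure: y_p = y_c + I_c/(y_c·A) = 2.205 + 7.21123/(2.205 × 12.3225) = 2.205 + 0.265401 = 2.4704 m along the plane.
Vertically, h_p = y_p·sinθ = 2.4704 × 0.587785 = 1.45206 m.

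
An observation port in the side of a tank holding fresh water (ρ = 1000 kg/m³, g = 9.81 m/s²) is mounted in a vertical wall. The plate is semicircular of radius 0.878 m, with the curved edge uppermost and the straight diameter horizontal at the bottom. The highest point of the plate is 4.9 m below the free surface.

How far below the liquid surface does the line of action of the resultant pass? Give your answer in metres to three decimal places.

h_p = 5.415 m

γ = ρg = 1000 × 9.81 = 9810 N/m³ = 9.81 kN/m³.
The centroid lies 4r/(3π) = 0.372635 m above the diameter, so r − 4r/(3π) = 0.878 − 0.372635 = 0.505365 m below the topmost point, so the centroid depth is h_c = 4.9 + 0.505365 = 5.40537 m.
A = πr²/2 = π × 0.878²/2 = 1.2109 m².
Resultant F = γ·h_c·A = 9.81 × 5.40537 × 1.2109 = 64.21 kN.
I_c = (π/8 − 8/(9π))·r⁴ = 0.109757 × 0.878⁴ = 0.0652244 m⁴.
Centre of pressure: y_p = y_c + I_c/(y_c·A) = 5.40537 + 0.0652244/(5.40537 × 1.2109) = 5.40537 + 0.00996498 = 5.41533 m along the plane.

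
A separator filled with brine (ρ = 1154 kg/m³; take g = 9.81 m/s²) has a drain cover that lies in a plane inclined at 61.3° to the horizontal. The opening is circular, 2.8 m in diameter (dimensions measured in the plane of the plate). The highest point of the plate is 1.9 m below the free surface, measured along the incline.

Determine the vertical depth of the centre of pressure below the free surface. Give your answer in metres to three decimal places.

γ = ρg = 1154 × 9.81 / 1000 = 11.32074 kN/m³.
Let θ = 61.3° be the plate's angle to the horizontal; measure y along the incline from where the plane meets the free surface. Vertical depth h = y·sinθ with sinθ = 0.877146.
The centroid is at the centre, 1.4 m below the top of the plate, so y_c = 1.9 + 1.4 = 3.3 m and h_c = 3.3 × 0.877146 = 2.89458 m.
A = π(1.4)² = 6.15752 m².
Resultant F = γ·h_c·A = 11.32074 × 2.89458 × 6.15752 = 201.774 kN.
I_c = πr⁴/4 = π × 1.4⁴/4 = 3.01719 m⁴.
Centre of pressure: y_p = y_c + I_c/(y_c·A) = 3.3 + 3.01719/(3.3 × 6.15752) = 3.3 + 0.148485 = 3.44848 m along the plane.
Vertically, h_p = y_p·sinθ = 3.44848 × 0.877146 = 3.02482 m.

h_p = 3.025 m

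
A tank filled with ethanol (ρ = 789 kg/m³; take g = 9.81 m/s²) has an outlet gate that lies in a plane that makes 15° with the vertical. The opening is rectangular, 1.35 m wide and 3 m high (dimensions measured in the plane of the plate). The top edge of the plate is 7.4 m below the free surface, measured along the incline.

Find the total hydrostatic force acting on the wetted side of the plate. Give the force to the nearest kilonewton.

γ = ρg = 789 × 9.81 / 1000 = 7.74009 kN/m³.
The plate makes 15° with the vertical, i.e. θ = 90° − 15° = 75° to the horizontal. Measuring y along the incline from the free-surface line, vertical depth h = y·sinθ with sinθ = 0.965926.
The centroid lies 3/2 = 1.5 m below the top edge, so y_c = 7.4 + 1.5 = 8.9 m and h_c = 8.9 × 0.965926 = 8.59674 m.
A = 1.35 × 3 = 4.05 m².
Resultant F = γ·h_c·A = 7.74009 × 8.59674 × 4.05 = 269.485 kN.

F ≈ 269 kN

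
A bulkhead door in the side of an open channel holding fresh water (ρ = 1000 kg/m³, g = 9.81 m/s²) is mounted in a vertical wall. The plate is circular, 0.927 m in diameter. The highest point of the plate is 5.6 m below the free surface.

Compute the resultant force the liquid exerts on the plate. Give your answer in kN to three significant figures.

F ≈ 40.1 kN

γ = ρg = 1000 × 9.81 = 9810 N/m³ = 9.81 kN/m³.
The centroid is at the centre, 0.4635 m below the top of the plate, so the centroid depth is h_c = 5.6 + 0.4635 = 6.0635 m.
A = π(0.4635)² = 0.674915 m².
Resultant F = γ·h_c·A = 9.81 × 6.0635 × 0.674915 = 40.1459 kN.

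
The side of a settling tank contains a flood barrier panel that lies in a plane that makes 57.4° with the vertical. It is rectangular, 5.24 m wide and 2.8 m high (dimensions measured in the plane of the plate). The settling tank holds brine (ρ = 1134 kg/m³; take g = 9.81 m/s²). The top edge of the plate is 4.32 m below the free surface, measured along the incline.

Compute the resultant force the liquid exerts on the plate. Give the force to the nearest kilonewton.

F ≈ 503 kN

γ = ρg = 1134 × 9.81 / 1000 = 11.12454 kN/m³.
The plate makes 57.4° with the vertical, i.e. θ = 90° − 57.4° = 32.6° to the horizontal. Measuring y along the incline from the free-surface line, vertical depth h = y·sinθ with sinθ = 0.538771.
The centroid lies 2.8/2 = 1.4 m below the top edge, so y_c = 4.32 + 1.4 = 5.72 m and h_c = 5.72 × 0.538771 = 3.08177 m.
A = 5.24 × 2.8 = 14.672 m².
Resultant F = γ·h_c·A = 11.12454 × 3.08177 × 14.672 = 503.004 kN.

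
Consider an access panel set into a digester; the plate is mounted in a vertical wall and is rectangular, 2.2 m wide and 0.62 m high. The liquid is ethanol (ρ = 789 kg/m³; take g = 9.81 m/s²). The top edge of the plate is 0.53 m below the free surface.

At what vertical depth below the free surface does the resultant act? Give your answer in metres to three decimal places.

h_p = 0.878 m

γ = ρg = 789 × 9.81 / 1000 = 7.74009 kN/m³.
The centroid lies 0.62/2 = 0.31 m below the top edge, so the centroid depth is h_c = 0.53 + 0.31 = 0.84 m.
A = 2.2 × 0.62 = 1.364 m².
Resultant F = γ·h_c·A = 7.74009 × 0.84 × 1.364 = 8.86829 kN.
I_c = b·h³/12 = 2.2 × 0.62³/12 = 0.0436935 m⁴.
Centre of pressure: y_p = y_c + I_c/(y_c·A) = 0.84 + 0.0436935/(0.84 × 1.364) = 0.84 + 0.0381349 = 0.878135 m along the plane.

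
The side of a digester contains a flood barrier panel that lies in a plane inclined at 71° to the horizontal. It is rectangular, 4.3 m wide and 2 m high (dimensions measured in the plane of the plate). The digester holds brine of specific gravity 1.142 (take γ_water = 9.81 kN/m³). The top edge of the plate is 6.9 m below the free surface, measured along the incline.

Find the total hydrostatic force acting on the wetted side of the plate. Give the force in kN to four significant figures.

γ = 1.142 × 9.81 = 11.20302 kN/m³.
Let θ = 71° be the plate's angle to the horizontal; measure y along the incline from where the plane meets the free surface. Vertical depth h = y·sinθ with sinθ = 0.945519.
The centroid lies 2/2 = 1 m below the top edge, so y_c = 6.9 + 1 = 7.9 m and h_c = 7.9 × 0.945519 = 7.4696 m.
A = 4.3 × 2 = 8.6 m².
Resultant F = γ·h_c·A = 11.20302 × 7.4696 × 8.6 = 719.666 kN.

F ≈ 719.7 kN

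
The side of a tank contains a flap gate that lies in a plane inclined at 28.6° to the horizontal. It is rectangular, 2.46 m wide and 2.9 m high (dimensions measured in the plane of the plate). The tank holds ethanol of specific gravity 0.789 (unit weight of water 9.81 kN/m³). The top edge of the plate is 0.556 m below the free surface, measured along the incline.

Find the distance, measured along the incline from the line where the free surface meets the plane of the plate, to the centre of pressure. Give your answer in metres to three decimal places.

γ = 0.789 × 9.81 = 7.74009 kN/m³.
Let θ = 28.6° be the plate's angle to the horizontal; measure y along the incline from where the plane meets the free surface. Vertical depth h = y·sinθ with sinθ = 0.478692.
The centroid lies 2.9/2 = 1.45 m below the top edge, so y_c = 0.556 + 1.45 = 2.006 m and h_c = 2.006 × 0.478692 = 0.960256 m.
A = 2.46 × 2.9 = 7.134 m².
Resultant F = γ·h_c·A = 7.74009 × 0.960256 × 7.134 = 53.0232 kN.
I_c = b·h³/12 = 2.46 × 2.9³/12 = 4.99974 m⁴.
Centre of pressure: y_p = y_c + I_c/(y_c·A) = 2.006 + 4.99974/(2.006 × 7.134) = 2.006 + 0.349368 = 2.35537 m along the plane.

y_p = 2.355 m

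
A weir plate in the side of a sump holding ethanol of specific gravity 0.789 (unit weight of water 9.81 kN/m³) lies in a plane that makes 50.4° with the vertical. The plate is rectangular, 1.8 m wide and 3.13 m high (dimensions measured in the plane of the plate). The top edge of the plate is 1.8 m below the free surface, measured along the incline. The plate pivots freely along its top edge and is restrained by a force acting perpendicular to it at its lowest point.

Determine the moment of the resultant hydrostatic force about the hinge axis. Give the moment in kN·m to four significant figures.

M ≈ 169.1 kN·m

γ = 0.789 × 9.81 = 7.74009 kN/m³.
The plate makes 50.4° with the vertical, i.e. θ = 90° − 50.4° = 39.6° to the horizontal. Measuring y along the incline from the free-surface line, vertical depth h = y·sinθ with sinθ = 0.637424.
The centroid lies 3.13/2 = 1.565 m below the top edge, so y_c = 1.8 + 1.565 = 3.365 m and h_c = 3.365 × 0.637424 = 2.14493 m.
A = 1.8 × 3.13 = 5.634 m².
Resultant F = γ·h_c·A = 7.74009 × 2.14493 × 5.634 = 93.5354 kN.
I_c = b·h³/12 = 1.8 × 3.13³/12 = 4.59964 m⁴.
Centre of pressure: y_p = y_c + I_c/(y_c·A) = 3.365 + 4.59964/(3.365 × 5.634) = 3.365 + 0.242617 = 3.60762 m along the plane.
The resultant acts 1.565 + 0.242617 = 1.80762 m (along the plate) below the hinge at the top edge, so the moment about the hinge is M = F × 1.80762 = 93.5354 × 1.80762 = 169.076 kN·m.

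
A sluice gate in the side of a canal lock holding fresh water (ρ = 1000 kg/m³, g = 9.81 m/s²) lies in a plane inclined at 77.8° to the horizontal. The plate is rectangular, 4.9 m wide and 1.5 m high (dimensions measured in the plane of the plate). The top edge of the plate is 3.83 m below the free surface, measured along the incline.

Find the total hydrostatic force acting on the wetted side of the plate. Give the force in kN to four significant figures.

γ = ρg = 1000 × 9.81 = 9810 N/m³ = 9.81 kN/m³.
Let θ = 77.8° be the plate's angle to the horizontal; measure y along the incline from where the plane meets the free surface. Vertical depth h = y·sinθ with sinθ = 0.977416.
The centroid lies 1.5/2 = 0.75 m below the top edge, so y_c = 3.83 + 0.75 = 4.58 m and h_c = 4.58 × 0.977416 = 4.47657 m.
A = 4.9 × 1.5 = 7.35 m².
Resultant F = γ·h_c·A = 9.81 × 4.47657 × 7.35 = 322.776 kN.

F ≈ 322.8 kN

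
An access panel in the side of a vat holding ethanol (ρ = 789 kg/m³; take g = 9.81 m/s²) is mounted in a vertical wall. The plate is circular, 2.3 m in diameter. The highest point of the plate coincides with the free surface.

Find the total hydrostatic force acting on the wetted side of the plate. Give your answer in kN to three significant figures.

F ≈ 37.0 kN

γ = ρg = 789 × 9.81 / 1000 = 7.74009 kN/m³.
The centroid is at the centre, 1.15 m below the top of the plate, so the centroid depth is h_c = 1.15 m.
A = π(1.15)² = 4.15476 m².
Resultant F = γ·h_c·A = 7.74009 × 1.15 × 4.15476 = 36.9819 kN.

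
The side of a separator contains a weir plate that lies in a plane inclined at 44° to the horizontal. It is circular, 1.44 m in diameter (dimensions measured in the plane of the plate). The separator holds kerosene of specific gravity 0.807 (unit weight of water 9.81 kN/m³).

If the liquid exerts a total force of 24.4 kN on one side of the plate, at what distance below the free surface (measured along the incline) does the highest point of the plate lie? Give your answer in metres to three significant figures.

y_top ≈ 2.00 m

γ = 0.807 × 9.81 = 7.91667 kN/m³.
A = π(0.72)² = 1.6286 m².
From F = γ·h_c·A, the centroid depth is h_c = 24.4/(7.91667 × 1.6286) = 1.89249 m.
Let θ = 44° be the plate's angle to the horizontal; measure y along the incline from where the plane meets the free surface. Vertical depth h = y·sinθ with sinθ = 0.694658.
Along the incline, y_c = h_c/sinθ = 1.89249/0.694658 = 2.72435 m.
The centroid is at the centre, 0.72 m below the top of the plate, so the highest point sits at y_top = 2.72435 − 0.72 = 2.00435 m along the incline.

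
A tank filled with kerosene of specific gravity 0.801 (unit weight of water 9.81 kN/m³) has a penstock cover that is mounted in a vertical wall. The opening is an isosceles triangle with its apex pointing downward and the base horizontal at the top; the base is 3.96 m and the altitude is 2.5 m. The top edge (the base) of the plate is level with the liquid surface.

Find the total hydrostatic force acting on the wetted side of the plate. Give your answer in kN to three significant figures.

γ = 0.801 × 9.81 = 7.85781 kN/m³.
With the apex down, the centroid sits h/3 = 2.5/3 = 0.833333 m below the base (the top edge), so the centroid depth is h_c = 0.833333 m.
A = ½ × 3.96 × 2.5 = 4.95 m².
Resultant F = γ·h_c·A = 7.85781 × 0.833333 × 4.95 = 32.4135 kN.

F ≈ 32.4 kN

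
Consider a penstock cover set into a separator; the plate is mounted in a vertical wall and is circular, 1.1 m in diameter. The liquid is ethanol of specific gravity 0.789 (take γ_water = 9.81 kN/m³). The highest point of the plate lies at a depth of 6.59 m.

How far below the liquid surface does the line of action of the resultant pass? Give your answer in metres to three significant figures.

γ = 0.789 × 9.81 = 7.74009 kN/m³.
The centroid is at the centre, 0.55 m below the top of the plate, so the centroid depth is h_c = 6.59 + 0.55 = 7.14 m.
A = π(0.55)² = 0.950332 m².
Resultant F = γ·h_c·A = 7.74009 × 7.14 × 0.950332 = 52.5194 kN.
I_c = πr⁴/4 = π × 0.55⁴/4 = 0.0718688 m⁴.
Centre of pressure: y_p = y_c + I_c/(y_c·A) = 7.14 + 0.0718688/(7.14 × 0.950332) = 7.14 + 0.0105917 = 7.15059 m along the plane.

h_p = 7.15 m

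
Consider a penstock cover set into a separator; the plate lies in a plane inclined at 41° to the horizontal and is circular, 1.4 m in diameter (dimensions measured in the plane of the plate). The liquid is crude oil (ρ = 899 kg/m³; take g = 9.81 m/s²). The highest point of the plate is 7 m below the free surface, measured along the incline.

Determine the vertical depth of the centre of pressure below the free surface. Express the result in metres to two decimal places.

γ = ρg = 899 × 9.81 / 1000 = 8.81919 kN/m³.
Let θ = 41° be the plate's angle to the horizontal; measure y along the incline from where the plane meets the free surface. Vertical depth h = y·sinθ with sinθ = 0.656059.
The centroid is at the centre, 0.7 m below the top of the plate, so y_c = 7 + 0.7 = 7.7 m and h_c = 7.7 × 0.656059 = 5.05165 m.
A = π(0.7)² = 1.53938 m².
Resultant F = γ·h_c·A = 8.81919 × 5.05165 × 1.53938 = 68.5816 kN.
I_c = πr⁴/4 = π × 0.7⁴/4 = 0.188574 m⁴.
Centre of pressure: y_p = y_c + I_c/(y_c·A) = 7.7 + 0.188574/(7.7 × 1.53938) = 7.7 + 0.0159091 = 7.71591 m along the plane.
Vertically, h_p = y_p·sinθ = 7.71591 × 0.656059 = 5.06209 m.

h_p = 5.06 m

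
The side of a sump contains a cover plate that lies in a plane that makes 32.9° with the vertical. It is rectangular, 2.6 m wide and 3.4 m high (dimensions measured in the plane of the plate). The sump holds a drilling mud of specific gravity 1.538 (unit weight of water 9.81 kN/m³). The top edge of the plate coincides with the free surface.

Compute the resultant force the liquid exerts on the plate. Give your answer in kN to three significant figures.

F ≈ 190 kN

γ = 1.538 × 9.81 = 15.08778 kN/m³.
The plate makes 32.9° with the vertical, i.e. θ = 90° − 32.9° = 57.1° to the horizontal. Measuring y along the incline from the free-surface line, vertical depth h = y·sinθ with sinθ = 0.839620.
The centroid lies 3.4/2 = 1.7 m below the top edge, so y_c = 1.7 m and h_c = 1.7 × 0.839620 = 1.42735 m.
A = 2.6 × 3.4 = 8.84 m².
Resultant F = γ·h_c·A = 15.08778 × 1.42735 × 8.84 = 190.374 kN.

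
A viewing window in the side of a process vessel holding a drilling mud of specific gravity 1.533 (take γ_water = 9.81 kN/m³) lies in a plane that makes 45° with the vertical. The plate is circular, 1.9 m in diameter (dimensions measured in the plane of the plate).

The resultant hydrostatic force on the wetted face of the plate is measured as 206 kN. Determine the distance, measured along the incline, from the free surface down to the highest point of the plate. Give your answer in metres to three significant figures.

γ = 1.533 × 9.81 = 15.03873 kN/m³.
A = π(0.95)² = 2.83529 m².
From F = γ·h_c·A, the centroid depth is h_c = 206/(15.03873 × 2.83529) = 4.83124 m.
The plate makes 45° with the vertical, i.e. θ = 90° − 45° = 45° to the horizontal. Measuring y along the incline from the free-surface line, vertical depth h = y·sinθ with sinθ = 0.707107.
Along the incline, y_c = h_c/sinθ = 4.83124/0.707107 = 6.8324 m.
The centroid is at the centre, 0.95 m below the top of the plate, so the highest point sits at y_top = 6.8324 − 0.95 = 5.8824 m along the incline.

y_top ≈ 5.88 m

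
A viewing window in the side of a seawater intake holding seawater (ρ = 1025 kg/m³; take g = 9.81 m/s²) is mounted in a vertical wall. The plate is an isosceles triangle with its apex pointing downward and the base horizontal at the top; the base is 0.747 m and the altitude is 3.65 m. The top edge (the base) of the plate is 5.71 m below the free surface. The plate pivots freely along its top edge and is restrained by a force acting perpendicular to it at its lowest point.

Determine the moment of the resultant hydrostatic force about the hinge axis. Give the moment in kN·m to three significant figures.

γ = ρg = 1025 × 9.81 / 1000 = 10.05525 kN/m³.
With the apex down, the centroid sits h/3 = 3.65/3 = 1.21667 m below the base (the top edge), so the centroid depth is h_c = 5.71 + 1.21667 = 6.92667 m.
A = ½ × 0.747 × 3.65 = 1.36328 m².
Resultant F = γ·h_c·A = 10.05525 × 6.92667 × 1.36328 = 94.9516 kN.
I_c = b·h³/36 = 0.747 × 3.65³/36 = 1.00901 m⁴.
Centre of pressure: y_p = y_c + I_c/(y_c·A) = 6.92667 + 1.00901/(6.92667 × 1.36328) = 6.92667 + 0.106853 = 7.03352 m along the plane.
The resultant acts 1.21667 + 0.106853 = 1.32352 m (along the plate) below the hinge at the top edge, so the moment about the hinge is M = F × 1.32352 = 94.9516 × 1.32352 = 125.67 kN·m.

M ≈ 126 kN·m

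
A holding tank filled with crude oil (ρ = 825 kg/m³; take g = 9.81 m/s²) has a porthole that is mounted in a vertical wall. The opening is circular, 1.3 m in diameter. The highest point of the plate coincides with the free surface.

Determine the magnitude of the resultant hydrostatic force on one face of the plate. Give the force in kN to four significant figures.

γ = ρg = 825 × 9.81 / 1000 = 8.09325 kN/m³.
The centroid is at the centre, 0.65 m below the top of the plate, so the centroid depth is h_c = 0.65 m.
A = π(0.65)² = 1.32732 m².
Resultant F = γ·h_c·A = 8.09325 × 0.65 × 1.32732 = 6.98252 kN.

F ≈ 6.983 kN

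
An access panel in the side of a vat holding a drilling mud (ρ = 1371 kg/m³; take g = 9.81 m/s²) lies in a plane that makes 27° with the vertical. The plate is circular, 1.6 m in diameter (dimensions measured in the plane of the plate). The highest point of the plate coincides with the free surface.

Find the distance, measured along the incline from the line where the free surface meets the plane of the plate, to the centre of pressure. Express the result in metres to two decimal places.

γ = ρg = 1371 × 9.81 / 1000 = 13.44951 kN/m³.
The plate makes 27° with the vertical, i.e. θ = 90° − 27° = 63° to the horizontal. Measuring y along the incline from the free-surface line, vertical depth h = y·sinθ with sinθ = 0.891007.
The centroid is at the centre, 0.8 m below the top of the plate, so y_c = 0.8 m and h_c = 0.8 × 0.891007 = 0.712806 m.
A = π(0.8)² = 2.01062 m².
Resultant F = γ·h_c·A = 13.44951 × 0.712806 × 2.01062 = 19.2756 kN.
I_c = πr⁴/4 = π × 0.8⁴/4 = 0.321699 m⁴.
Centre of pressure: y_p = y_c + I_c/(y_c·A) = 0.8 + 0.321699/(0.8 × 2.01062) = 0.8 + 0.2 = 1 m along the plane.

y_p = 1.00 m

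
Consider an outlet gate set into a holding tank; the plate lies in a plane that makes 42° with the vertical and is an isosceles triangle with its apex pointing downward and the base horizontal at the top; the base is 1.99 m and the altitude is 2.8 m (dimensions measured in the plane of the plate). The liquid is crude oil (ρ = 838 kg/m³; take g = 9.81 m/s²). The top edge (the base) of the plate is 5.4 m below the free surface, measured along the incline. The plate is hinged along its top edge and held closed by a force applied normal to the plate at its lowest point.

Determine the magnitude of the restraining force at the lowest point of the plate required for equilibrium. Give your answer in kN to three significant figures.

P ≈ 38.6 kN

γ = ρg = 838 × 9.81 / 1000 = 8.22078 kN/m³.
The plate makes 42° with the vertical, i.e. θ = 90° − 42° = 48° to the horizontal. Measuring y along the incline from the free-surface line, vertical depth h = y·sinθ with sinθ = 0.743145.
With the apex down, the centroid sits h/3 = 2.8/3 = 0.933333 m below the base (the top edge), so y_c = 5.4 + 0.933333 = 6.33333 m and h_c = 6.33333 × 0.743145 = 4.70658 m.
A = ½ × 1.99 × 2.8 = 2.786 m².
Resultant F = γ·h_c·A = 8.22078 × 4.70658 × 2.786 = 107.795 kN.
I_c = b·h³/36 = 1.99 × 2.8³/36 = 1.21346 m⁴.
Centre of pressure: y_p = y_c + I_c/(y_c·A) = 6.33333 + 1.21346/(6.33333 × 2.786) = 6.33333 + 0.0687721 = 6.4021 m along the plane.
The resultant acts 0.933333 + 0.0687721 = 1.00211 m (along the plate) below the hinge at the top edge, so the moment about the hinge is M = F × 1.00211 = 107.795 × 1.00211 = 108.022 kN·m.
A normal force at the bottom, 2.8 m from the hinge, must supply this moment: P = 108.022/2.8 = 38.5793 kN.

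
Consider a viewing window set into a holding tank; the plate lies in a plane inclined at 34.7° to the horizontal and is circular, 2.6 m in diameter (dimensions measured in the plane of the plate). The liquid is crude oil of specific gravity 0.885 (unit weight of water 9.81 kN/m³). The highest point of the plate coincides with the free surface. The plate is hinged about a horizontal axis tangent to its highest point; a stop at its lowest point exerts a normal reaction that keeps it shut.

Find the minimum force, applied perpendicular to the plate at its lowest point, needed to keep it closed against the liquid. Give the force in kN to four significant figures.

γ = 0.885 × 9.81 = 8.68185 kN/m³.
Let θ = 34.7° be the plate's angle to the horizontal; measure y along the incline from where the plane meets the free surface. Vertical depth h = y·sinθ with sinθ = 0.569280.
The centroid is at the centre, 1.3 m below the top of the plate, so y_c = 1.3 m and h_c = 1.3 × 0.569280 = 0.740064 m.
A = π(1.3)² = 5.30929 m².
Resultant F = γ·h_c·A = 8.68185 × 0.740064 × 5.30929 = 34.1128 kN.
I_c = πr⁴/4 = π × 1.3⁴/4 = 2.24318 m⁴.
Centre of pressure: y_p = y_c + I_c/(y_c·A) = 1.3 + 2.24318/(1.3 × 5.30929) = 1.3 + 0.325001 = 1.625 m along the plane.
The resultant acts 1.3 + 0.325001 = 1.625 m (along the plate) below the hinge at the top edge, so the moment about the hinge is M = F × 1.625 = 34.1128 × 1.625 = 55.4333 kN·m.
A normal force at the bottom, 2.6 m from the hinge, must supply this moment: P = 55.4333/2.6 = 21.3205 kN.

P ≈ 21.32 kN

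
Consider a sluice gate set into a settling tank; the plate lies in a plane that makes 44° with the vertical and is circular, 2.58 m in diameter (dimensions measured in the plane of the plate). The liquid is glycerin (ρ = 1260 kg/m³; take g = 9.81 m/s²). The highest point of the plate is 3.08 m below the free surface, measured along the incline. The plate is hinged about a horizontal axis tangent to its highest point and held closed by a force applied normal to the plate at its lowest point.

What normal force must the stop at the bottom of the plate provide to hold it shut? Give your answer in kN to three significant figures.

P ≈ 109 kN

γ = ρg = 1260 × 9.81 / 1000 = 12.3606 kN/m³.
The plate makes 44° with the vertical, i.e. θ = 90° − 44° = 46° to the horizontal. Measuring y along the incline from the free-surface line, vertical depth h = y·sinθ with sinθ = 0.719340.
The centroid is at the centre, 1.29 m below the top of the plate, so y_c = 3.08 + 1.29 = 4.37 m and h_c = 4.37 × 0.719340 = 3.14352 m.
A = π(1.29)² = 5.22792 m².
Resultant F = γ·h_c·A = 12.3606 × 3.14352 × 5.22792 = 203.135 kN.
I_c = πr⁴/4 = π × 1.29⁴/4 = 2.17495 m⁴.
Centre of pressure: y_p = y_c + I_c/(y_c·A) = 4.37 + 2.17495/(4.37 × 5.22792) = 4.37 + 0.0952004 = 4.4652 m along the plane.
The resultant acts 1.29 + 0.0952004 = 1.3852 m (along the plate) below the hinge at the top edge, so the moment about the hinge is M = F × 1.3852 = 203.135 × 1.3852 = 281.383 kN·m.
A normal force at the bottom, 2.58 m from the hinge, must supply this moment: P = 281.383/2.58 = 109.063 kN.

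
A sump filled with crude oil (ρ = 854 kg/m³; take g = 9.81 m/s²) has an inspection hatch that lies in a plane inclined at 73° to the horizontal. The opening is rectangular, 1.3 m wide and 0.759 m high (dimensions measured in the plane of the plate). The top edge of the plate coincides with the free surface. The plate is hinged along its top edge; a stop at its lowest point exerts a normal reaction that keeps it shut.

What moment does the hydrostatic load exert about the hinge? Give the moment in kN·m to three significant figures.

γ = ρg = 854 × 9.81 / 1000 = 8.37774 kN/m³.
Let θ = 73° be the plate's angle to the horizontal; measure y along the incline from where the plane meets the free surface. Vertical depth h = y·sinθ with sinθ = 0.956305.
The centroid lies 0.759/2 = 0.3795 m below the top edge, so y_c = 0.3795 m and h_c = 0.3795 × 0.956305 = 0.362918 m.
A = 1.3 × 0.759 = 0.9867 m².
Resultant F = γ·h_c·A = 8.37774 × 0.362918 × 0.9867 = 2.99999 kN.
I_c = b·h³/12 = 1.3 × 0.759³/12 = 0.0473683 m⁴.
Centre of pressure: y_p = y_c + I_c/(y_c·A) = 0.3795 + 0.0473683/(0.3795 × 0.9867) = 0.3795 + 0.1265 = 0.506 m along the plane.
The resultant acts 0.3795 + 0.1265 = 0.506 m (along the plate) below the hinge at the top edge, so the moment about the hinge is M = F × 0.506 = 2.99999 × 0.506 = 1.51799 kN·m.

M ≈ 1.52 kN·m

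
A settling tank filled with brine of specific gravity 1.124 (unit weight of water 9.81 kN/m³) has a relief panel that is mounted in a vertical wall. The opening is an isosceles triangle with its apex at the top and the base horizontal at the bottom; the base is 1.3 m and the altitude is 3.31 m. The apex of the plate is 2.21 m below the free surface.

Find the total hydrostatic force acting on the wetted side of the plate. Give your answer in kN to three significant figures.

F ≈ 105 kN

γ = 1.124 × 9.81 = 11.02644 kN/m³.
With the apex up, the centroid sits 2h/3 = 2 × 3.31/3 = 2.20667 m below the apex, so the centroid depth is h_c = 2.21 + 2.20667 = 4.41667 m.
A = ½ × 1.3 × 3.31 = 2.1515 m².
Resultant F = γ·h_c·A = 11.02644 × 4.41667 × 2.1515 = 104.778 kN.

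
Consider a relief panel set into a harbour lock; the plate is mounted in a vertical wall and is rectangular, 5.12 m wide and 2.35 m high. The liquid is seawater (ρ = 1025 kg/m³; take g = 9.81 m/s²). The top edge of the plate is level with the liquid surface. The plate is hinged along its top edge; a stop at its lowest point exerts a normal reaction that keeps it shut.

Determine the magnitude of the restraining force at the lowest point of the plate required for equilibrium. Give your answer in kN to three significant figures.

γ = ρg = 1025 × 9.81 / 1000 = 10.05525 kN/m³.
The centroid lies 2.35/2 = 1.175 m below the top edge, so the centroid depth is h_c = 1.175 m.
A = 5.12 × 2.35 = 12.032 m².
Resultant F = γ·h_c·A = 10.05525 × 1.175 × 12.032 = 142.157 kN.
I_c = b·h³/12 = 5.12 × 2.35³/12 = 5.53723 m⁴.
Centre of pressure: y_p = y_c + I_c/(y_c·A) = 1.175 + 5.53723/(1.175 × 12.032) = 1.175 + 0.391667 = 1.56667 m along the plane.
The resultant acts 1.175 + 0.391667 = 1.56667 m (along the plate) below the hinge at the top edge, so the moment about the hinge is M = F × 1.56667 = 142.157 × 1.56667 = 222.713 kN·m.
A normal force at the bottom, 2.35 m from the hinge, must supply this moment: P = 222.713/2.35 = 94.7715 kN.

P ≈ 94.8 kN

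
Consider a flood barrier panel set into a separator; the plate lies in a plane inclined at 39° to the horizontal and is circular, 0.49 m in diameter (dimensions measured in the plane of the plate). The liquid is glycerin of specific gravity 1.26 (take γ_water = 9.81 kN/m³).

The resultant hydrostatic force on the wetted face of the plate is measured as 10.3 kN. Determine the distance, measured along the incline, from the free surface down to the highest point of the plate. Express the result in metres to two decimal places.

γ = 1.26 × 9.81 = 12.3606 kN/m³.
A = π(0.245)² = 0.188574 m².
From F = γ·h_c·A, the centroid depth is h_c = 10.3/(12.3606 × 0.188574) = 4.41892 m.
Let θ = 39° be the plate's angle to the horizontal; measure y along the incline from where the plane meets the free surface. Vertical depth h = y·sinθ with sinθ = 0.629320.
Along the incline, y_c = h_c/sinθ = 4.41892/0.629320 = 7.02174 m.
The centroid is at the centre, 0.245 m below the top of the plate, so the highest point sits at y_top = 7.02174 − 0.245 = 6.77674 m along the incline.

y_top ≈ 6.78 m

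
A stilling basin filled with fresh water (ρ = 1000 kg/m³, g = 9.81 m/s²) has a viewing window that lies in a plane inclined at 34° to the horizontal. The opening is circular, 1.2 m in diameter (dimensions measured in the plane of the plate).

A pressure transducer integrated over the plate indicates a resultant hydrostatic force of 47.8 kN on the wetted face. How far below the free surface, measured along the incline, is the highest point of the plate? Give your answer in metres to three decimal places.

γ = ρg = 1000 × 9.81 = 9810 N/m³ = 9.81 kN/m³.
A = π(0.6)² = 1.13097 m².
From F = γ·h_c·A, the centroid depth is h_c = 47.8/(9.81 × 1.13097) = 4.30832 m.
Let θ = 34° be the plate's angle to the horizontal; measure y along the incline from where the plane meets the free surface. Vertical depth h = y·sinθ with sinθ = 0.559193.
Along the incline, y_c = h_c/sinθ = 4.30832/0.559193 = 7.70453 m.
The centroid is at the centre, 0.6 m below the top of the plate, so the highest point sits at y_top = 7.70453 − 0.6 = 7.10453 m along the incline.

y_top ≈ 7.105 m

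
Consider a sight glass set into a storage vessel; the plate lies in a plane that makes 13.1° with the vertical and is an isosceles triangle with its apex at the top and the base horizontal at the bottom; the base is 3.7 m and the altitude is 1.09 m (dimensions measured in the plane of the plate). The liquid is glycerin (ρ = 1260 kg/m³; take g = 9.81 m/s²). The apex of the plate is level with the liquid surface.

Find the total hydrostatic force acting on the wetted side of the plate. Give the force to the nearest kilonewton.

γ = ρg = 1260 × 9.81 / 1000 = 12.3606 kN/m³.
The plate makes 13.1° with the vertical, i.e. θ = 90° − 13.1° = 76.9° to the horizontal. Measuring y along the incline from the free-surface line, vertical depth h = y·sinθ with sinθ = 0.973976.
With the apex up, the centroid sits 2h/3 = 2 × 1.09/3 = 0.726667 m below the apex, so y_c = 0.726667 m and h_c = 0.726667 × 0.973976 = 0.707756 m.
A = ½ × 3.7 × 1.09 = 2.0165 m².
Resultant F = γ·h_c·A = 12.3606 × 0.707756 × 2.0165 = 17.6409 kN.

F ≈ 18 kN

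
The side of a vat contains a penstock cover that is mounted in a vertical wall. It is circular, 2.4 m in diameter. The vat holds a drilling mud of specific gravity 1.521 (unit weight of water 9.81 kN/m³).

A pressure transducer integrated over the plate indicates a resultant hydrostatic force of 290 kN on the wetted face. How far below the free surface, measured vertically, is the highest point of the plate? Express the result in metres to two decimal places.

γ = 1.521 × 9.81 = 14.92101 kN/m³.
A = π(1.2)² = 4.52389 m².
From F = γ·h_c·A, the centroid depth is h_c = 290/(14.92101 × 4.52389) = 4.29623 m.
The centroid is at the centre, 1.2 m below the top of the plate, so the highest point sits at h_top = 4.29623 − 1.2 = 3.09623 m below the surface.

d_top ≈ 3.10 m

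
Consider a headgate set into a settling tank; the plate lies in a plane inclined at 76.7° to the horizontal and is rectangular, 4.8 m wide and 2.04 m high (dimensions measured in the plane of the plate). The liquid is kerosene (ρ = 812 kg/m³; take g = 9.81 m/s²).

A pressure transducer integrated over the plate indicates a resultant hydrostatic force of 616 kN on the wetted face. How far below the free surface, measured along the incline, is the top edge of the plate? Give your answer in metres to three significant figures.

y_top ≈ 7.10 m

γ = ρg = 812 × 9.81 / 1000 = 7.96572 kN/m³.
A = 4.8 × 2.04 = 9.792 m².
From F = γ·h_c·A, the centroid depth is h_c = 616/(7.96572 × 9.792) = 7.8974 m.
Let θ = 76.7° be the plate's angle to the horizontal; measure y along the incline from where the plane meets the free surface. Vertical depth h = y·sinθ with sinθ = 0.973179.
Along the incline, y_c = h_c/sinθ = 7.8974/0.973179 = 8.11505 m.
The centroid lies 2.04/2 = 1.02 m below the top edge, so the top edge sits at y_top = 8.11505 − 1.02 = 7.09505 m along the incline.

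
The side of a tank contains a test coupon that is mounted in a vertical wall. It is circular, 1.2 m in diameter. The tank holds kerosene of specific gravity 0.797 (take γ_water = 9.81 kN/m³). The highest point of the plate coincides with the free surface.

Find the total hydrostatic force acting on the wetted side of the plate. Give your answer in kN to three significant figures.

F ≈ 5.31 kN

γ = 0.797 × 9.81 = 7.81857 kN/m³.
The centroid is at the centre, 0.6 m below the top of the plate, so the centroid depth is h_c = 0.6 m.
A = π(0.6)² = 1.13097 m².
Resultant F = γ·h_c·A = 7.81857 × 0.6 × 1.13097 = 5.30554 kN.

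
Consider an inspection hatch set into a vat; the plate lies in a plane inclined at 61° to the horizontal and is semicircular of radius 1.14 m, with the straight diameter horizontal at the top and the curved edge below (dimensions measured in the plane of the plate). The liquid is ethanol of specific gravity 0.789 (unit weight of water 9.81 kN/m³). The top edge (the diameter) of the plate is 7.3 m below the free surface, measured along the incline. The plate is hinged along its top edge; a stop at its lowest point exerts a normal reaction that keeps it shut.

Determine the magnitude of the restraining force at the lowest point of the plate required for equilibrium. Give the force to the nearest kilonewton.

γ = 0.789 × 9.81 = 7.74009 kN/m³.
Let θ = 61° be the plate's angle to the horizontal; measure y along the incline from where the plane meets the free surface. Vertical depth h = y·sinθ with sinθ = 0.874620.
The centroid of a semicircle lies 4r/(3π) = 0.483831 m from the diameter, here below the top edge, so y_c = 7.3 + 0.483831 = 7.78383 m and h_c = 7.78383 × 0.874620 = 6.80789 m.
A = πr²/2 = π × 1.14²/2 = 2.04141 m².
Resultant F = γ·h_c·A = 7.74009 × 6.80789 × 2.04141 = 107.569 kN.
I_c = (π/8 − 8/(9π))·r⁴ = 0.109757 × 1.14⁴ = 0.185375 m⁴.
Centre of pressure: y_p = y_c + I_c/(y_c·A) = 7.78383 + 0.185375/(7.78383 × 2.04141) = 7.78383 + 0.0116662 = 7.7955 m along the plane.
The resultant acts 0.483831 + 0.0116662 = 0.495497 m (along the plate) below the hinge at the top edge, so the moment about the hinge is M = F × 0.495497 = 107.569 × 0.495497 = 53.3001 kN·m.
A normal force at the bottom, 1.14 m from the hinge, must supply this moment: P = 53.3001/1.14 = 46.7545 kN.

P ≈ 47 kN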